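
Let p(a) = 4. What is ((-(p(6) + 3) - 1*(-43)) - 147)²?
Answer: 12321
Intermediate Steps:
((-(p(6) + 3) - 1*(-43)) - 147)² = ((-(4 + 3) - 1*(-43)) - 147)² = ((-1*7 + 43) - 147)² = ((-7 + 43) - 147)² = (36 - 147)² = (-111)² = 12321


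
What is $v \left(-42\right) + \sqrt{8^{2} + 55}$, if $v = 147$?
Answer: $-6174 + \sqrt{119} \approx -6163.1$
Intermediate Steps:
$v \left(-42\right) + \sqrt{8^{2} + 55} = 147 \left(-42\right) + \sqrt{8^{2} + 55} = -6174 + \sqrt{64 + 55} = -6174 + \sqrt{119}$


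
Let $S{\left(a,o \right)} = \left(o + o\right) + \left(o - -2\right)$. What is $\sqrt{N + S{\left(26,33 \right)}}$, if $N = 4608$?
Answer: $\sqrt{4709} \approx 68.622$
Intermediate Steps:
$S{\left(a,o \right)} = 2 + 3 o$ ($S{\left(a,o \right)} = 2 o + \left(o + 2\right) = 2 o + \left(2 + o\right) = 2 + 3 o$)
$\sqrt{N + S{\left(26,33 \right)}} = \sqrt{4608 + \left(2 + 3 \cdot 33\right)} = \sqrt{4608 + \left(2 + 99\right)} = \sqrt{4608 + 101} = \sqrt{4709}$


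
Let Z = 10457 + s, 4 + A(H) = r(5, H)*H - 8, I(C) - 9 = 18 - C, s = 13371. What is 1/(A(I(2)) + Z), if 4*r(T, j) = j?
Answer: 4/95889 ≈ 4.1715e-5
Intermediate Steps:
r(T, j) = j/4
I(C) = 27 - C (I(C) = 9 + (18 - C) = 27 - C)
A(H) = -12 + H**2/4 (A(H) = -4 + ((H/4)*H - 8) = -4 + (H**2/4 - 8) = -4 + (-8 + H**2/4) = -12 + H**2/4)
Z = 23828 (Z = 10457 + 13371 = 23828)
1/(A(I(2)) + Z) = 1/((-12 + (27 - 1*2)**2/4) + 23828) = 1/((-12 + (27 - 2)**2/4) + 23828) = 1/((-12 + (1/4)*25**2) + 23828) = 1/((-12 + (1/4)*625) + 23828) = 1/((-12 + 625/4) + 23828) = 1/(577/4 + 23828) = 1/(95889/4) = 4/95889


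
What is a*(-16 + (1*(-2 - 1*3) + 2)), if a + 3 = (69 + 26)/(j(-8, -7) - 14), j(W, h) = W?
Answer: 3059/22 ≈ 139.05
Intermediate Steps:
a = -161/22 (a = -3 + (69 + 26)/(-8 - 14) = -3 + 95/(-22) = -3 + 95*(-1/22) = -3 - 95/22 = -161/22 ≈ -7.3182)
a*(-16 + (1*(-2 - 1*3) + 2)) = -161*(-16 + (1*(-2 - 1*3) + 2))/22 = -161*(-16 + (1*(-2 - 3) + 2))/22 = -161*(-16 + (1*(-5) + 2))/22 = -161*(-16 + (-5 + 2))/22 = -161*(-16 - 3)/22 = -161/22*(-19) = 3059/22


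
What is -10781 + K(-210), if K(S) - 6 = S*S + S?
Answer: 33115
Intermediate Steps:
K(S) = 6 + S + S² (K(S) = 6 + (S*S + S) = 6 + (S² + S) = 6 + (S + S²) = 6 + S + S²)
-10781 + K(-210) = -10781 + (6 - 210 + (-210)²) = -10781 + (6 - 210 + 44100) = -10781 + 43896 = 33115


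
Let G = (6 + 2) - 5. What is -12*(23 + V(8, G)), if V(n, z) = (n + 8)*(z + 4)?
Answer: -1620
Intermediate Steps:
G = 3 (G = 8 - 5 = 3)
V(n, z) = (4 + z)*(8 + n) (V(n, z) = (8 + n)*(4 + z) = (4 + z)*(8 + n))
-12*(23 + V(8, G)) = -12*(23 + (32 + 4*8 + 8*3 + 8*3)) = -12*(23 + (32 + 32 + 24 + 24)) = -12*(23 + 112) = -12*135 = -1620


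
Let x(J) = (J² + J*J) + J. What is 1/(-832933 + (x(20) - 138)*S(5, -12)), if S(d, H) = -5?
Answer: -1/836343 ≈ -1.1957e-6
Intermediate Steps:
x(J) = J + 2*J² (x(J) = (J² + J²) + J = 2*J² + J = J + 2*J²)
1/(-832933 + (x(20) - 138)*S(5, -12)) = 1/(-832933 + (20*(1 + 2*20) - 138)*(-5)) = 1/(-832933 + (20*(1 + 40) - 138)*(-5)) = 1/(-832933 + (20*41 - 138)*(-5)) = 1/(-832933 + (820 - 138)*(-5)) = 1/(-832933 + 682*(-5)) = 1/(-832933 - 3410) = 1/(-836343) = -1/836343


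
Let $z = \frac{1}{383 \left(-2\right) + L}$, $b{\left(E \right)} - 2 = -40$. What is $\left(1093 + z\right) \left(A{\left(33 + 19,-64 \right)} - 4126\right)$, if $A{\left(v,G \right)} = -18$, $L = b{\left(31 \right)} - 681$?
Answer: $- \frac{6726142976}{1485} \approx -4.5294 \cdot 10^{6}$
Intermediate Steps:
$b{\left(E \right)} = -38$ ($b{\left(E \right)} = 2 - 40 = -38$)
$L = -719$ ($L = -38 - 681 = -719$)
$z = - \frac{1}{1485}$ ($z = \frac{1}{383 \left(-2\right) - 719} = \frac{1}{-766 - 719} = \frac{1}{-1485} = - \frac{1}{1485} \approx -0.0006734$)
$\left(1093 + z\right) \left(A{\left(33 + 19,-64 \right)} - 4126\right) = \left(1093 - \frac{1}{1485}\right) \left(-18 - 4126\right) = \frac{1623104}{1485} \left(-4144\right) = - \frac{6726142976}{1485}$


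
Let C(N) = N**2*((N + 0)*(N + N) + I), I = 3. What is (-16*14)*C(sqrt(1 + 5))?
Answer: -20160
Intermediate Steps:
C(N) = N**2*(3 + 2*N**2) (C(N) = N**2*((N + 0)*(N + N) + 3) = N**2*(N*(2*N) + 3) = N**2*(2*N**2 + 3) = N**2*(3 + 2*N**2))
(-16*14)*C(sqrt(1 + 5)) = (-16*14)*((sqrt(1 + 5))**2*(3 + 2*(sqrt(1 + 5))**2)) = -224*(sqrt(6))**2*(3 + 2*(sqrt(6))**2) = -1344*(3 + 2*6) = -1344*(3 + 12) = -1344*15 = -224*90 = -20160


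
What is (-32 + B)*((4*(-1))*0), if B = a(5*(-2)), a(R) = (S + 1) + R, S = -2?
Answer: 0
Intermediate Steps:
a(R) = -1 + R (a(R) = (-2 + 1) + R = -1 + R)
B = -11 (B = -1 + 5*(-2) = -1 - 10 = -11)
(-32 + B)*((4*(-1))*0) = (-32 - 11)*((4*(-1))*0) = -(-172)*0 = -43*0 = 0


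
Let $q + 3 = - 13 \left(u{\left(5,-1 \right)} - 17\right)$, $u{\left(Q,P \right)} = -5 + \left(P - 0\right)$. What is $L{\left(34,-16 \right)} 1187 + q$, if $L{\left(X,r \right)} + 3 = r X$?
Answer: $-648993$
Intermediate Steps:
$u{\left(Q,P \right)} = -5 + P$ ($u{\left(Q,P \right)} = -5 + \left(P + 0\right) = -5 + P$)
$L{\left(X,r \right)} = -3 + X r$ ($L{\left(X,r \right)} = -3 + r X = -3 + X r$)
$q = 296$ ($q = -3 - 13 \left(\left(-5 - 1\right) - 17\right) = -3 - 13 \left(-6 - 17\right) = -3 - -299 = -3 + 299 = 296$)
$L{\left(34,-16 \right)} 1187 + q = \left(-3 + 34 \left(-16\right)\right) 1187 + 296 = \left(-3 - 544\right) 1187 + 296 = \left(-547\right) 1187 + 296 = -649289 + 296 = -648993$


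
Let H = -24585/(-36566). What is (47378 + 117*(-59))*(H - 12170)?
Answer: -18010712626625/36566 ≈ -4.9255e+8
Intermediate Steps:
H = 24585/36566 (H = -24585*(-1/36566) = 24585/36566 ≈ 0.67235)
(47378 + 117*(-59))*(H - 12170) = (47378 + 117*(-59))*(24585/36566 - 12170) = (47378 - 6903)*(-444983635/36566) = 40475*(-444983635/36566) = -18010712626625/36566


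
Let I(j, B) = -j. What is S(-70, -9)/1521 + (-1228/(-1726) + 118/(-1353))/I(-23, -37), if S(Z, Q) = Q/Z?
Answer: 8649837337/317702895510 ≈ 0.027226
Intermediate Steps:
S(-70, -9)/1521 + (-1228/(-1726) + 118/(-1353))/I(-23, -37) = -9/(-70)/1521 + (-1228/(-1726) + 118/(-1353))/((-1*(-23))) = -9*(-1/70)*(1/1521) + (-1228*(-1/1726) + 118*(-1/1353))/23 = (9/70)*(1/1521) + (614/863 - 118/1353)*(1/23) = 1/11830 + (728908/1167639)*(1/23) = 1/11830 + 728908/26855697 = 8649837337/317702895510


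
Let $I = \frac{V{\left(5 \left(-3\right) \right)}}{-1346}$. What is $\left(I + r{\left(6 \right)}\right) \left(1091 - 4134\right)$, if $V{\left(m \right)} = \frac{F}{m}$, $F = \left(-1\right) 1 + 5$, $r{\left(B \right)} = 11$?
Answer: $- \frac{337916021}{10095} \approx -33474.0$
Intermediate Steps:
$F = 4$ ($F = -1 + 5 = 4$)
$V{\left(m \right)} = \frac{4}{m}$
$I = \frac{2}{10095}$ ($I = \frac{4 \frac{1}{5 \left(-3\right)}}{-1346} = \frac{4}{-15} \left(- \frac{1}{1346}\right) = 4 \left(- \frac{1}{15}\right) \left(- \frac{1}{1346}\right) = \left(- \frac{4}{15}\right) \left(- \frac{1}{1346}\right) = \frac{2}{10095} \approx 0.00019812$)
$\left(I + r{\left(6 \right)}\right) \left(1091 - 4134\right) = \left(\frac{2}{10095} + 11\right) \left(1091 - 4134\right) = \frac{111047}{10095} \left(-3043\right) = - \frac{337916021}{10095}$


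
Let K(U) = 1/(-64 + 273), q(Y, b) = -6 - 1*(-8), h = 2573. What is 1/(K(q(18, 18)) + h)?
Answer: 209/537758 ≈ 0.00038865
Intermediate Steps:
q(Y, b) = 2 (q(Y, b) = -6 + 8 = 2)
K(U) = 1/209
1/(K(q(18, 18)) + h) = 1/(1/209 + 2573) = 1/(537758/209) = 209/537758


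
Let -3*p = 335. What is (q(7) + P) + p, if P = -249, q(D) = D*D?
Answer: -935/3 ≈ -311.67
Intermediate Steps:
p = -335/3 (p = -1/3*335 = -335/3 ≈ -111.67)
q(D) = D**2
(q(7) + P) + p = (7**2 - 249) - 335/3 = (49 - 249) - 335/3 = -200 - 335/3 = -935/3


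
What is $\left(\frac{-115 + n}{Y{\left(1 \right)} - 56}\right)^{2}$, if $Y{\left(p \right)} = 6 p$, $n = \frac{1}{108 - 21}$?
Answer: $\frac{25020004}{4730625} \approx 5.2889$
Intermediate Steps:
$n = \frac{1}{87} \approx 0.011494$
$\left(\frac{-115 + n}{Y{\left(1 \right)} - 56}\right)^{2} = \left(\frac{-115 + \frac{1}{87}}{6 \cdot 1 - 56}\right)^{2} = \left(- \frac{10004}{87 \left(6 - 56\right)}\right)^{2} = \left(- \frac{10004}{87 \left(-50\right)}\right)^{2} = \left(\left(- \frac{10004}{87}\right) \left(- \frac{1}{50}\right)\right)^{2} = \left(\frac{5002}{2175}\right)^{2} = \frac{25020004}{4730625}$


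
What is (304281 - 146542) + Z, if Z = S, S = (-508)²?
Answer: 415803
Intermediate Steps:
S = 258064
Z = 258064
(304281 - 146542) + Z = (304281 - 146542) + 258064 = 157739 + 258064 = 415803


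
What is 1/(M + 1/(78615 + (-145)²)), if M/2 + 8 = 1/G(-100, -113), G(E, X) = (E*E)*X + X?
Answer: -112604459320/1801670418287 ≈ -0.062500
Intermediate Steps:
G(E, X) = X + X*E² (G(E, X) = E²*X + X = X*E² + X = X + X*E²)
M = -18081810/1130113 (M = -16 + 2/((-113*(1 + (-100)²))) = -16 + 2/((-113*(1 + 10000))) = -16 + 2/((-113*10001)) = -16 + 2/(-1130113) = -16 + 2*(-1/1130113) = -16 - 2/1130113 = -18081810/1130113 ≈ -16.000)
1/(M + 1/(78615 + (-145)²)) = 1/(-18081810/1130113 + 1/(78615 + (-145)²)) = 1/(-18081810/1130113 + 1/(78615 + 21025)) = 1/(-18081810/1130113 + 1/99640) = 1/(-1801670418287/112604459320) = -112604459320/1801670418287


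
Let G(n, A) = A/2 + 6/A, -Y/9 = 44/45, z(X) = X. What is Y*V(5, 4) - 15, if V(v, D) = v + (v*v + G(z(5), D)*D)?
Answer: -2011/5 ≈ -402.20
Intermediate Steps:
Y = -44/5 (Y = -396/45 = -9*44/45 = -44/5 ≈ -8.8000)
G(n, A) = A/2 + 6/A (G(n, A) = A*(½) + 6/A = A/2 + 6/A)
V(v, D) = v + v² + D*(D/2 + 6/D) (V(v, D) = v + (v*v + (D/2 + 6/D)*D) = v + (v² + D*(D/2 + 6/D)) = v + v² + D*(D/2 + 6/D))
Y*V(5, 4) - 15 = -44*(6 + 5 + 5² + (½)*4²)/5 - 15 = -44*(6 + 5 + 25 + (½)*16)/5 - 15 = -44*(6 + 5 + 25 + 8)/5 - 15 = -44/5*44 - 15 = -1936/5 - 15 = -2011/5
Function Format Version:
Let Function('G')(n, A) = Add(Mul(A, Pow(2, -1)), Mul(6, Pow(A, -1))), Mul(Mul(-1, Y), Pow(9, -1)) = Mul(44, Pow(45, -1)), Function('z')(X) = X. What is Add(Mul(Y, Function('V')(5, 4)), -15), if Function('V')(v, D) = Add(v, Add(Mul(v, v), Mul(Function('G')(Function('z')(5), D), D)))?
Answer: Rational(-2011, 5) ≈ -402.20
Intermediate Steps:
Y = Rational(-44, 5) (Y = Mul(-9, Mul(44, Pow(45, -1))) = Mul(-9, Mul(44, Rational(1, 45))) = Mul(-9, Rational(44, 45)) = Rational(-44, 5) ≈ -8.8000)
Function('G')(n, A) = Add(Mul(Rational(1, 2), A), Mul(6, Pow(A, -1))) (Function('G')(n, A) = Add(Mul(A, Rational(1, 2)), Mul(6, Pow(A, -1))) = Add(Mul(Rational(1, 2), A), Mul(6, Pow(A, -1))))
Function('V')(v, D) = Add(v, Pow(v, 2), Mul(D, Add(Mul(Rational(1, 2), D), Mul(6, Pow(D, -1))))) (Function('V')(v, D) = Add(v, Add(Mul(v, v), Mul(Add(Mul(Rational(1, 2), D), Mul(6, Pow(D, -1))), D))) = Add(v, Add(Pow(v, 2), Mul(D, Add(Mul(Rational(1, 2), D), Mul(6, Pow(D, -1)))))) = Add(v, Pow(v, 2), Mul(D, Add(Mul(Rational(1, 2), D), Mul(6, Pow(D, -1))))))
Add(Mul(Y, Function('V')(5, 4)), -15) = Add(Mul(Rational(-44, 5), Add(6, 5, Pow(5, 2), Mul(Rational(1, 2), Pow(4, 2)))), -15) = Add(Mul(Rational(-44, 5), Add(6, 5, 25, Mul(Rational(1, 2), 16))), -15) = Add(Mul(Rational(-44, 5), Add(6, 5, 25, 8)), -15) = Add(Mul(Rational(-44, 5), 44), -15) = Add(Rational(-1936, 5), -15) = Rational(-2011, 5)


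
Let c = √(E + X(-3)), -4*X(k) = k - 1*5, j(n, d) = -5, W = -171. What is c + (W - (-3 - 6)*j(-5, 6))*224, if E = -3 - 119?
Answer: -48384 + 2*I*√30 ≈ -48384.0 + 10.954*I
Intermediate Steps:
E = -122
X(k) = 5/4 - k/4 (X(k) = -(k - 1*5)/4 = -(k - 5)/4 = -(-5 + k)/4 = 5/4 - k/4)
c = 2*I*√30 (c = √(-122 + (5/4 - ¼*(-3))) = √(-122 + (5/4 + ¾)) = √(-122 + 2) = √(-120) = 2*I*√30 ≈ 10.954*I)
c + (W - (-3 - 6)*j(-5, 6))*224 = 2*I*√30 + (-171 - (-3 - 6)*(-5))*224 = 2*I*√30 + (-171 - (-9)*(-5))*224 = 2*I*√30 + (-171 - 1*45)*224 = 2*I*√30 + (-171 - 45)*224 = 2*I*√30 - 216*224 = 2*I*√30 - 48384 = -48384 + 2*I*√30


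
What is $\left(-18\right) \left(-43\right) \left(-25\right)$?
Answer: $-19350$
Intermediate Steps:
$\left(-18\right) \left(-43\right) \left(-25\right) = 774 \left(-25\right) = -19350$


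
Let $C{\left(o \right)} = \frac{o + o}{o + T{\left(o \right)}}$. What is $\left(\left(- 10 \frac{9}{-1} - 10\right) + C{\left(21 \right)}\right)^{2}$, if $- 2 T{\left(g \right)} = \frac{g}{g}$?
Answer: $\frac{11316496}{1681} \approx 6732.0$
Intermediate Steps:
$T{\left(g \right)} = - \frac{1}{2}$ ($T{\left(g \right)} = - \frac{g \frac{1}{g}}{2} = \left(- \frac{1}{2}\right) 1 = - \frac{1}{2}$)
$C{\left(o \right)} = \frac{2 o}{- \frac{1}{2} + o}$ ($C{\left(o \right)} = \frac{o + o}{o - \frac{1}{2}} = \frac{2 o}{- \frac{1}{2} + o}$)
$\left(\left(- 10 \frac{9}{-1} - 10\right) + C{\left(21 \right)}\right)^{2} = \left(\left(- 10 \frac{9}{-1} - 10\right) + 4 \cdot 21 \frac{1}{-1 + 2 \cdot 21}\right)^{2} = \left(\left(- 10 \cdot 9 \left(-1\right) - 10\right) + 4 \cdot 21 \frac{1}{-1 + 42}\right)^{2} = \left(\left(\left(-10\right) \left(-9\right) - 10\right) + 4 \cdot 21 \cdot \frac{1}{41}\right)^{2} = \left(\left(90 - 10\right) + 4 \cdot 21 \cdot \frac{1}{41}\right)^{2} = \left(80 + \frac{84}{41}\right)^{2} = \left(\frac{3364}{41}\right)^{2} = \frac{11316496}{1681}$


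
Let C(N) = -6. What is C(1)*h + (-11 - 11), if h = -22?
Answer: 110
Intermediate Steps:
C(1)*h + (-11 - 11) = -6*(-22) + (-11 - 11) = 132 - 22 = 110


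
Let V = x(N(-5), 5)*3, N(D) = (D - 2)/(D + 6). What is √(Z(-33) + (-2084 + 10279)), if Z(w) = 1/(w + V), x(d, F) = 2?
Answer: 4*√41487/9 ≈ 90.526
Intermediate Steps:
N(D) = (-2 + D)/(6 + D)
V = 6 (V = 2*3 = 6)
Z(w) = 1/(6 + w) (Z(w) = 1/(w + 6) = 1/(6 + w))
√(Z(-33) + (-2084 + 10279)) = √(1/(6 - 33) + (-2084 + 10279)) = √(1/(-27) + 8195) = √(-1/27 + 8195) = √(221264/27) = 4*√41487/9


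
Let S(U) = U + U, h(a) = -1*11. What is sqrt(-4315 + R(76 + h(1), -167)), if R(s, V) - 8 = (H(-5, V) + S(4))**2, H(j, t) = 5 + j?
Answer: I*sqrt(4243) ≈ 65.138*I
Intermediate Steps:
h(a) = -11
S(U) = 2*U
R(s, V) = 72 (R(s, V) = 8 + ((5 - 5) + 2*4)**2 = 8 + (0 + 8)**2 = 8 + 8**2 = 8 + 64 = 72)
sqrt(-4315 + R(76 + h(1), -167)) = sqrt(-4315 + 72) = sqrt(-4243) = I*sqrt(4243)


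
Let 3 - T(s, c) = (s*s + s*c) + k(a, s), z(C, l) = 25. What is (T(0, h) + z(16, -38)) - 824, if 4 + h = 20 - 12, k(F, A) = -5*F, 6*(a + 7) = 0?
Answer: -831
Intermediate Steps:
a = -7 (a = -7 + (⅙)*0 = -7 + 0 = -7)
h = 4 (h = -4 + (20 - 12) = -4 + 8 = 4)
T(s, c) = -32 - s² - c*s (T(s, c) = 3 - ((s*s + s*c) - 5*(-7)) = 3 - ((s² + c*s) + 35) = 3 - (35 + s² + c*s) = 3 + (-35 - s² - c*s) = -32 - s² - c*s)
(T(0, h) + z(16, -38)) - 824 = ((-32 - 1*0² - 1*4*0) + 25) - 824 = ((-32 - 1*0 + 0) + 25) - 824 = ((-32 + 0 + 0) + 25) - 824 = (-32 + 25) - 824 = -7 - 824 = -831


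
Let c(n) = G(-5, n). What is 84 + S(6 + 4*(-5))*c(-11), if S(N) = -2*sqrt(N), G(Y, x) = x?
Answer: 84 + 22*I*sqrt(14) ≈ 84.0 + 82.316*I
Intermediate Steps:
c(n) = n
84 + S(6 + 4*(-5))*c(-11) = 84 - 2*sqrt(6 + 4*(-5))*(-11) = 84 - 2*sqrt(6 - 20)*(-11) = 84 - 2*I*sqrt(14)*(-11) = 84 + 22*I*sqrt(14)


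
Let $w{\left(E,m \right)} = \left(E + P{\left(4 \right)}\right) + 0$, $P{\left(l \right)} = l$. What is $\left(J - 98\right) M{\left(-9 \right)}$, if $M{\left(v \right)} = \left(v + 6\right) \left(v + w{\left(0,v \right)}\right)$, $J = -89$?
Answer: $-2805$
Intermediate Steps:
$w{\left(E,m \right)} = 4 + E$ ($w{\left(E,m \right)} = \left(E + 4\right) + 0 = \left(4 + E\right) + 0 = 4 + E$)
$M{\left(v \right)} = \left(4 + v\right) \left(6 + v\right)$ ($M{\left(v \right)} = \left(v + 6\right) \left(v + \left(4 + 0\right)\right) = \left(6 + v\right) \left(v + 4\right) = \left(6 + v\right) \left(4 + v\right) = \left(4 + v\right) \left(6 + v\right)$)
$\left(J - 98\right) M{\left(-9 \right)} = \left(-89 - 98\right) \left(24 + \left(-9\right)^{2} + 10 \left(-9\right)\right) = - 187 \left(24 + 81 - 90\right) = \left(-187\right) 15 = -2805$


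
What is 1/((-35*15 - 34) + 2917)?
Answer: 1/2358 ≈ 0.00042409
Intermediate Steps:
1/((-35*15 - 34) + 2917) = 1/((-525 - 34) + 2917) = 1/(-559 + 2917) = 1/2358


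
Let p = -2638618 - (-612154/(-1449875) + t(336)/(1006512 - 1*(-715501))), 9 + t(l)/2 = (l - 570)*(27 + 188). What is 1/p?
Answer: -2496703598375/6587847963561671502 ≈ -3.7899e-7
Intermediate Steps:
t(l) = -245118 + 430*l (t(l) = -18 + 2*((l - 570)*(27 + 188)) = -18 + 2*((-570 + l)*215) = -18 + 2*(-122550 + 215*l) = -18 + (-245100 + 430*l) = -245118 + 430*l)
p = -6587847963561671502/2496703598375 (p = -2638618 - (-612154/(-1449875) + (-245118 + 430*336)/(1006512 - 1*(-715501))) = -2638618 - (-612154*(-1/1449875) + (-245118 + 144480)/(1006512 + 715501)) = -2638618 - (612154/1449875 - 100638/1722013) = -2638618 - 1*908224625752/2496703598375 = -2638618 - 908224625752/2496703598375 = -6587847963561671502/2496703598375 ≈ -2.6386e+6)
1/p = 1/(-6587847963561671502/2496703598375) = -2496703598375/6587847963561671502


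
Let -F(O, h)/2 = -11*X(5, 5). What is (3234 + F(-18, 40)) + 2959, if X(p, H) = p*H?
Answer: 6743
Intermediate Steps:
X(p, H) = H*p
F(O, h) = 550 (F(O, h) = -(-22)*5*5 = -(-22)*25 = -2*(-275) = 550)
(3234 + F(-18, 40)) + 2959 = (3234 + 550) + 2959 = 3784 + 2959 = 6743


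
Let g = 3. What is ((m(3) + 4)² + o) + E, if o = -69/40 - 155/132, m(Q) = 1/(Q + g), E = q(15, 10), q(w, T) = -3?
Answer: 45389/3960 ≈ 11.462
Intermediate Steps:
E = -3
m(Q) = 1/(3 + Q) (m(Q) = 1/(Q + 3) = 1/(3 + Q))
o = -3827/1320 (o = -69*1/40 - 155*1/132 = -69/40 - 155/132 = -3827/1320 ≈ -2.8992)
((m(3) + 4)² + o) + E = ((1/(3 + 3) + 4)² - 3827/1320) - 3 = ((1/6 + 4)² - 3827/1320) - 3 = ((⅙ + 4)² - 3827/1320) - 3 = ((25/6)² - 3827/1320) - 3 = (625/36 - 3827/1320) - 3 = 57269/3960 - 3 = 45389/3960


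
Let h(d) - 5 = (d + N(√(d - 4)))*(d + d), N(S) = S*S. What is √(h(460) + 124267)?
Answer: 4*√60437 ≈ 983.36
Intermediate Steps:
N(S) = S²
h(d) = 5 + 2*d*(-4 + 2*d) (h(d) = 5 + (d + (√(d - 4))²)*(d + d) = 5 + (d + (√(-4 + d))²)*(2*d) = 5 + (d + (-4 + d))*(2*d) = 5 + (-4 + 2*d)*(2*d) = 5 + 2*d*(-4 + 2*d))
√(h(460) + 124267) = √((5 - 8*460 + 4*460²) + 124267) = √((5 - 3680 + 4*211600) + 124267) = √((5 - 3680 + 846400) + 124267) = √(842725 + 124267) = √966992 = 4*√60437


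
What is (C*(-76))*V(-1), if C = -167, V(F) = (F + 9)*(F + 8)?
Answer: 710752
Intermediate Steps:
V(F) = (8 + F)*(9 + F) (V(F) = (9 + F)*(8 + F) = (8 + F)*(9 + F))
(C*(-76))*V(-1) = (-167*(-76))*(72 + (-1)² + 17*(-1)) = 12692*(72 + 1 - 17) = 12692*56 = 710752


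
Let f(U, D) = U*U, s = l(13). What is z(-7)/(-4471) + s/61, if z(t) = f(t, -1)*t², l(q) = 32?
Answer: -3389/272731 ≈ -0.012426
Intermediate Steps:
s = 32
f(U, D) = U²
z(t) = t⁴ (z(t) = t²*t² = t⁴)
z(-7)/(-4471) + s/61 = (-7)⁴/(-4471) + 32/61 = 2401*(-1/4471) + 32*(1/61) = -2401/4471 + 32/61 = -3389/272731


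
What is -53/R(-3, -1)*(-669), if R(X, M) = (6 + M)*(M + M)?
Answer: -35457/10 ≈ -3545.7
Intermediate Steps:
R(X, M) = 2*M*(6 + M) (R(X, M) = (6 + M)*(2*M) = 2*M*(6 + M))
-53/R(-3, -1)*(-669) = -53*(-1/(2*(6 - 1)))*(-669) = -53/(2*(-1)*5)*(-669) = -53/(-10)*(-669) = -53*(-1/10)*(-669) = (53/10)*(-669) = -35457/10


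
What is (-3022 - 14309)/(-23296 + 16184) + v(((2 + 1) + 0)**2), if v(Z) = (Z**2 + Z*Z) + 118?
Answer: 2008691/7112 ≈ 282.44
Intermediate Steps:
v(Z) = 118 + 2*Z**2 (v(Z) = (Z**2 + Z**2) + 118 = 2*Z**2 + 118 = 118 + 2*Z**2)
(-3022 - 14309)/(-23296 + 16184) + v(((2 + 1) + 0)**2) = (-3022 - 14309)/(-23296 + 16184) + (118 + 2*(((2 + 1) + 0)**2)**2) = -17331/(-7112) + (118 + 2*((3 + 0)**2)**2) = -17331*(-1/7112) + (118 + 2*(3**2)**2) = 17331/7112 + (118 + 2*9**2) = 17331/7112 + (118 + 2*81) = 17331/7112 + (118 + 162) = 17331/7112 + 280 = 2008691/7112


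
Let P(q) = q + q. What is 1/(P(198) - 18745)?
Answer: -1/18349 ≈ -5.4499e-5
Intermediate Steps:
P(q) = 2*q
1/(P(198) - 18745) = 1/(2*198 - 18745) = 1/(396 - 18745) = 1/(-18349) = -1/18349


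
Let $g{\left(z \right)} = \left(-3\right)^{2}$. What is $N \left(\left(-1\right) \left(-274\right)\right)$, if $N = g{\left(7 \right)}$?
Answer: $2466$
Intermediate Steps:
$g{\left(z \right)} = 9$
$N = 9$
$N \left(\left(-1\right) \left(-274\right)\right) = 9 \left(\left(-1\right) \left(-274\right)\right) = 9 \cdot 274 = 2466$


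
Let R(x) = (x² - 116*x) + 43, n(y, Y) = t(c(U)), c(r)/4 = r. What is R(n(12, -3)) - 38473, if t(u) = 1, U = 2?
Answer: -38545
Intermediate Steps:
c(r) = 4*r
n(y, Y) = 1
R(x) = 43 + x² - 116*x
R(n(12, -3)) - 38473 = (43 + 1² - 116*1) - 38473 = (43 + 1 - 116) - 38473 = -72 - 38473 = -38545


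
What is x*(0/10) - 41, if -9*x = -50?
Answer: -41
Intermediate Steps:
x = 50/9 (x = -⅑*(-50) = 50/9 ≈ 5.5556)
x*(0/10) - 41 = 50*(0/10)/9 - 41 = 50*(0*(⅒))/9 - 41 = (50/9)*0 - 41 = 0 - 41 = -41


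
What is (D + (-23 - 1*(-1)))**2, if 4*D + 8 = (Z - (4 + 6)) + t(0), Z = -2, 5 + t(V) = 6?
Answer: 11449/16 ≈ 715.56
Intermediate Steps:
t(V) = 1 (t(V) = -5 + 6 = 1)
D = -19/4 (D = -2 + ((-2 - (4 + 6)) + 1)/4 = -2 + ((-2 - 1*10) + 1)/4 = -2 + ((-2 - 10) + 1)/4 = -2 + (-12 + 1)/4 = -2 + (1/4)*(-11) = -2 - 11/4 = -19/4 ≈ -4.7500)
(D + (-23 - 1*(-1)))**2 = (-19/4 + (-23 - 1*(-1)))**2 = (-19/4 + (-23 + 1))**2 = (-19/4 - 22)**2 = (-107/4)**2 = 11449/16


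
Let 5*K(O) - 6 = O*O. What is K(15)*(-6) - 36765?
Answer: -185211/5 ≈ -37042.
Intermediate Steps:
K(O) = 6/5 + O**2/5 (K(O) = 6/5 + (O*O)/5 = 6/5 + O**2/5)
K(15)*(-6) - 36765 = (6/5 + (1/5)*15**2)*(-6) - 36765 = (6/5 + (1/5)*225)*(-6) - 36765 = (6/5 + 45)*(-6) - 36765 = (231/5)*(-6) - 36765 = -1386/5 - 36765 = -185211/5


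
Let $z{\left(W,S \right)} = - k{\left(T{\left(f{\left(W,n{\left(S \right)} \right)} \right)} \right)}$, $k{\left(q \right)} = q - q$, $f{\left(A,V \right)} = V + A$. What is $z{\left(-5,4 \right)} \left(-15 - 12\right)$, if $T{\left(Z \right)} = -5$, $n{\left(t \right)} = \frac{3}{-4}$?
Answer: $0$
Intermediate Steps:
$n{\left(t \right)} = - \frac{3}{4}$ ($n{\left(t \right)} = 3 \left(- \frac{1}{4}\right) = - \frac{3}{4}$)
$f{\left(A,V \right)} = A + V$
$k{\left(q \right)} = 0$
$z{\left(W,S \right)} = 0$ ($z{\left(W,S \right)} = \left(-1\right) 0 = 0$)
$z{\left(-5,4 \right)} \left(-15 - 12\right) = 0 \left(-15 - 12\right) = 0 \left(-27\right) = 0$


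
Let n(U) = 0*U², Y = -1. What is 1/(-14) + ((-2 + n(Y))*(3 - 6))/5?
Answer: 79/70 ≈ 1.1286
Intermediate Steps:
n(U) = 0
1/(-14) + ((-2 + n(Y))*(3 - 6))/5 = 1/(-14) + ((-2 + 0)*(3 - 6))/5 = -1/14 - 2*(-3)*(⅕) = -1/14 + 6*(⅕) = -1/14 + 6/5 = 79/70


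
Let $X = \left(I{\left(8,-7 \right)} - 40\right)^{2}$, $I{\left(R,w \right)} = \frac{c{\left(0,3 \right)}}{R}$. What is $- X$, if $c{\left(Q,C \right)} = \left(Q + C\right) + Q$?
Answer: $- \frac{100489}{64} \approx -1570.1$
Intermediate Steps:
$c{\left(Q,C \right)} = C + 2 Q$ ($c{\left(Q,C \right)} = \left(C + Q\right) + Q = C + 2 Q$)
$I{\left(R,w \right)} = \frac{3}{R}$ ($I{\left(R,w \right)} = \frac{3 + 2 \cdot 0}{R} = \frac{3 + 0}{R} = \frac{3}{R}$)
$X = \frac{100489}{64}$ ($X = \left(\frac{3}{8} - 40\right)^{2} = \left(- \frac{317}{8}\right)^{2} = \frac{100489}{64} \approx 1570.1$)
$- X = \left(-1\right) \frac{100489}{64} = - \frac{100489}{64}$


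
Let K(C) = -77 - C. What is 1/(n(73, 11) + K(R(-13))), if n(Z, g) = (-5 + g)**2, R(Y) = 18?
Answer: -1/59 ≈ -0.016949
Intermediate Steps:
1/(n(73, 11) + K(R(-13))) = 1/((-5 + 11)**2 + (-77 - 1*18)) = 1/(6**2 + (-77 - 18)) = 1/(36 - 95) = 1/(-59) = -1/59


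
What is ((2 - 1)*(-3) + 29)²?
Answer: 676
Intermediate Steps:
((2 - 1)*(-3) + 29)² = (1*(-3) + 29)² = (-3 + 29)² = 26² = 676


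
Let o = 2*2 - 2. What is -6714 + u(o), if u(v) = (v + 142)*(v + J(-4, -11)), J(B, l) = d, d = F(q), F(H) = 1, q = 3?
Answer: -6282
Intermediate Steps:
o = 2 (o = 4 - 2 = 2)
d = 1
J(B, l) = 1
u(v) = (1 + v)*(142 + v) (u(v) = (v + 142)*(v + 1) = (142 + v)*(1 + v) = (1 + v)*(142 + v))
-6714 + u(o) = -6714 + (142 + 2² + 143*2) = -6714 + (142 + 4 + 286) = -6714 + 432 = -6282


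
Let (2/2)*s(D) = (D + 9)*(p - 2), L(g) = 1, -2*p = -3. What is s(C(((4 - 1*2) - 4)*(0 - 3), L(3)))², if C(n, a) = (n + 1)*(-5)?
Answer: 169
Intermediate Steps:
p = 3/2 (p = -½*(-3) = 3/2 ≈ 1.5000)
C(n, a) = -5 - 5*n (C(n, a) = (1 + n)*(-5) = -5 - 5*n)
s(D) = -9/2 - D/2 (s(D) = (D + 9)*(3/2 - 2) = (9 + D)*(-½) = -9/2 - D/2)
s(C(((4 - 1*2) - 4)*(0 - 3), L(3)))² = (-9/2 - (-5 - 5*((4 - 1*2) - 4)*(0 - 3))/2)² = (-9/2 - (-5 - 5*((4 - 2) - 4)*(-3))/2)² = (-9/2 - (-5 - 5*(2 - 4)*(-3))/2)² = (-9/2 - (-5 - (-10)*(-3))/2)² = (-9/2 - (-5 - 5*6)/2)² = (-9/2 - (-5 - 30)/2)² = (-9/2 - ½*(-35))² = (-9/2 + 35/2)² = 13² = 169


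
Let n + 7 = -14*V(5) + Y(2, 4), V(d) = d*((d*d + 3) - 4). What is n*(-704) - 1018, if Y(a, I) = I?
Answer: 1183814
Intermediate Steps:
V(d) = d*(-1 + d²) (V(d) = d*((d² + 3) - 4) = d*((3 + d²) - 4) = d*(-1 + d²))
n = -1683 (n = -7 + (-14*(5³ - 1*5) + 4) = -7 + (-14*(125 - 5) + 4) = -7 + (-14*120 + 4) = -7 + (-1680 + 4) = -7 - 1676 = -1683)
n*(-704) - 1018 = -1683*(-704) - 1018 = 1184832 - 1018 = 1183814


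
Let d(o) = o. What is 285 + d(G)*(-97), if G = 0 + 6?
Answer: -297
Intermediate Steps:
G = 6
285 + d(G)*(-97) = 285 + 6*(-97) = 285 - 582 = -297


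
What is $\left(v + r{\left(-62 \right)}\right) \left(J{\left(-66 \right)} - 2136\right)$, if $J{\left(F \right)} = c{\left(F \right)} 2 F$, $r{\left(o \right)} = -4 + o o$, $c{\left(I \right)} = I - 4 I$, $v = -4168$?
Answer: $9273216$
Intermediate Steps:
$c{\left(I \right)} = - 3 I$
$r{\left(o \right)} = -4 + o^{2}$
$J{\left(F \right)} = - 6 F^{2}$ ($J{\left(F \right)} = - 3 F 2 F = - 6 F F = - 6 F^{2}$)
$\left(v + r{\left(-62 \right)}\right) \left(J{\left(-66 \right)} - 2136\right) = \left(-4168 - \left(4 - \left(-62\right)^{2}\right)\right) \left(- 6 \left(-66\right)^{2} - 2136\right) = \left(-4168 + \left(-4 + 3844\right)\right) \left(\left(-6\right) 4356 - 2136\right) = \left(-4168 + 3840\right) \left(-26136 - 2136\right) = \left(-328\right) \left(-28272\right) = 9273216$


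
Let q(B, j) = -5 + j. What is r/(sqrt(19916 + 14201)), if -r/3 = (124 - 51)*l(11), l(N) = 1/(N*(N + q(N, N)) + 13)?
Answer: -219*sqrt(34117)/6823400 ≈ -0.0059283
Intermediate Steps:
l(N) = 1/(13 + N*(-5 + 2*N)) (l(N) = 1/(N*(N + (-5 + N)) + 13) = 1/(N*(-5 + 2*N) + 13) = 1/(13 + N*(-5 + 2*N)))
r = -219/200 (r = -3*(124 - 51)/(13 + 11**2 + 11*(-5 + 11)) = -219/(13 + 121 + 11*6) = -219/(13 + 121 + 66) = -219/200 ≈ -1.0950)
r/(sqrt(19916 + 14201)) = -219/(200*sqrt(19916 + 14201)) = -219*sqrt(34117)/34117/200 = -219*sqrt(34117)/6823400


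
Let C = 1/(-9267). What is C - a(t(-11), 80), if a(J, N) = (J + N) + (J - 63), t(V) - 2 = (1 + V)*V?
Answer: -2233348/9267 ≈ -241.00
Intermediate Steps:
t(V) = 2 + V*(1 + V) (t(V) = 2 + (1 + V)*V = 2 + V*(1 + V))
a(J, N) = -63 + N + 2*J (a(J, N) = (J + N) + (-63 + J) = -63 + N + 2*J)
C = -1/9267 ≈ -0.00010791
C - a(t(-11), 80) = -1/9267 - (-63 + 80 + 2*(2 - 11 + (-11)**2)) = -1/9267 - (-63 + 80 + 2*(2 - 11 + 121)) = -1/9267 - (-63 + 80 + 2*112) = -1/9267 - (-63 + 80 + 224) = -1/9267 - 1*241 = -1/9267 - 241 = -2233348/9267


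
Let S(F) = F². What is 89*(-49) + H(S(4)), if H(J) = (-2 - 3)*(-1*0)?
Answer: -4361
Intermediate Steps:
H(J) = 0 (H(J) = -5*0 = 0)
89*(-49) + H(S(4)) = 89*(-49) + 0 = -4361 + 0 = -4361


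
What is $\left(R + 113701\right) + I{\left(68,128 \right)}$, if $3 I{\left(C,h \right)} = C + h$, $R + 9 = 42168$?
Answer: $\frac{467776}{3} \approx 1.5593 \cdot 10^{5}$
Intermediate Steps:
$R = 42159$ ($R = -9 + 42168 = 42159$)
$I{\left(C,h \right)} = \frac{C}{3} + \frac{h}{3}$ ($I{\left(C,h \right)} = \frac{C + h}{3} = \frac{C}{3} + \frac{h}{3}$)
$\left(R + 113701\right) + I{\left(68,128 \right)} = \left(42159 + 113701\right) + \left(\frac{1}{3} \cdot 68 + \frac{1}{3} \cdot 128\right) = 155860 + \left(\frac{68}{3} + \frac{128}{3}\right) = 155860 + \frac{196}{3} = \frac{467776}{3}$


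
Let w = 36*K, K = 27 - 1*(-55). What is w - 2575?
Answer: 377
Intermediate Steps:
K = 82 (K = 27 + 55 = 82)
w = 2952 (w = 36*82 = 2952)
w - 2575 = 2952 - 2575 = 377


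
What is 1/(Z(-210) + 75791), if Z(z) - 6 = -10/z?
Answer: 21/1591738 ≈ 1.3193e-5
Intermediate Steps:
Z(z) = 6 - 10/z
1/(Z(-210) + 75791) = 1/((6 - 10/(-210)) + 75791) = 1/((6 - 10*(-1/210)) + 75791) = 1/((6 + 1/21) + 75791) = 1/(127/21 + 75791) = 1/(1591738/21) = 21/1591738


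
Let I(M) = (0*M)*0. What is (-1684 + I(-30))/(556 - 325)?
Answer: -1684/231 ≈ -7.2900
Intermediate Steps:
I(M) = 0 (I(M) = 0*0 = 0)
(-1684 + I(-30))/(556 - 325) = (-1684 + 0)/(556 - 325) = -1684/231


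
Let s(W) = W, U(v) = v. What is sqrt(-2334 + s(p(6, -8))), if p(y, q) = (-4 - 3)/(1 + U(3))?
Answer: I*sqrt(9343)/2 ≈ 48.33*I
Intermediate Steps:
p(y, q) = -7/4 (p(y, q) = (-4 - 3)/(1 + 3) = -7/4)
sqrt(-2334 + s(p(6, -8))) = sqrt(-2334 - 7/4) = sqrt(-9343/4) = I*sqrt(9343)/2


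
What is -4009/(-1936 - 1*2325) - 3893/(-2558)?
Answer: 26843095/10899638 ≈ 2.4627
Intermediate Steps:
-4009/(-1936 - 1*2325) - 3893/(-2558) = -4009/(-1936 - 2325) - 3893*(-1/2558) = -4009/(-4261) + 3893/2558 = -4009*(-1/4261) + 3893/2558 = 4009/4261 + 3893/2558 = 26843095/10899638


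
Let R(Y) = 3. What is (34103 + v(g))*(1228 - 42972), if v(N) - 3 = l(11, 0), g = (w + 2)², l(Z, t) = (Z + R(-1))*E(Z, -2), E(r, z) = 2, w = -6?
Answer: -1424889696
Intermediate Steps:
l(Z, t) = 6 + 2*Z (l(Z, t) = (Z + 3)*2 = (3 + Z)*2 = 6 + 2*Z)
g = 16 (g = (-6 + 2)² = (-4)² = 16)
v(N) = 31 (v(N) = 3 + (6 + 2*11) = 3 + (6 + 22) = 3 + 28 = 31)
(34103 + v(g))*(1228 - 42972) = (34103 + 31)*(1228 - 42972) = 34134*(-41744) = -1424889696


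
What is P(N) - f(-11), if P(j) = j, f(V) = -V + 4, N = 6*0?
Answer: -15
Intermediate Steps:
N = 0
f(V) = 4 - V
P(N) - f(-11) = 0 - (4 - 1*(-11)) = 0 - (4 + 11) = 0 - 1*15 = 0 - 15 = -15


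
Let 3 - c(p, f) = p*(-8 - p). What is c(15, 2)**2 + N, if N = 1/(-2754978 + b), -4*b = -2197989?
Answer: 1068370162988/8821923 ≈ 1.2110e+5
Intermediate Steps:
b = 2197989/4 (b = -1/4*(-2197989) = 2197989/4 ≈ 5.4950e+5)
c(p, f) = 3 - p*(-8 - p)
N = -4/8821923 (N = 1/(-2754978 + 2197989/4) = 1/(-8821923/4) = -4/8821923 ≈ -4.5342e-7)
c(15, 2)**2 + N = (3 + 15**2 + 8*15)**2 - 4/8821923 = (3 + 225 + 120)**2 - 4/8821923 = 348**2 - 4/8821923 = 121104 - 4/8821923 = 1068370162988/8821923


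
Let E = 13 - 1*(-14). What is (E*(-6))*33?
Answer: -5346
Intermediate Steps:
E = 27 (E = 13 + 14 = 27)
(E*(-6))*33 = (27*(-6))*33 = -162*33 = -5346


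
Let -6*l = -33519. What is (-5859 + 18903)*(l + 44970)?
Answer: 659458986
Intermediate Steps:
l = 11173/2 (l = -1/6*(-33519) = 11173/2 ≈ 5586.5)
(-5859 + 18903)*(l + 44970) = (-5859 + 18903)*(11173/2 + 44970) = 13044*(101113/2) = 659458986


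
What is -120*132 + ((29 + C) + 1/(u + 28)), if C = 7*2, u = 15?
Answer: -679270/43 ≈ -15797.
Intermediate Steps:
C = 14
-120*132 + ((29 + C) + 1/(u + 28)) = -120*132 + ((29 + 14) + 1/(15 + 28)) = -15840 + (43 + 1/43) = -15840 + 1850/43 = -679270/43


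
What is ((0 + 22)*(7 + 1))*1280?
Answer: 225280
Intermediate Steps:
((0 + 22)*(7 + 1))*1280 = (22*8)*1280 = 176*1280 = 225280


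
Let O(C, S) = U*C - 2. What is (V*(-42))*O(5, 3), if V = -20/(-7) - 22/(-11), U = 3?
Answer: -2652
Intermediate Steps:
V = 34/7 (V = -20*(-1/7) - 22*(-1/11) = 20/7 + 2 = 34/7 ≈ 4.8571)
O(C, S) = -2 + 3*C (O(C, S) = 3*C - 2 = -2 + 3*C)
(V*(-42))*O(5, 3) = ((34/7)*(-42))*(-2 + 3*5) = -204*(-2 + 15) = -204*13 = -2652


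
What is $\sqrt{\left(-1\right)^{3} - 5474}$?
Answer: $5 i \sqrt{219} \approx 73.993 i$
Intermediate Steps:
$\sqrt{\left(-1\right)^{3} - 5474} = \sqrt{-1 - 5474} = \sqrt{-5475} = 5 i \sqrt{219}$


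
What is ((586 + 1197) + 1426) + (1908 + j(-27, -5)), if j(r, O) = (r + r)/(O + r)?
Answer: 81899/16 ≈ 5118.7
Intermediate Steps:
j(r, O) = 2*r/(O + r) (j(r, O) = (2*r)/(O + r) = 2*r/(O + r))
((586 + 1197) + 1426) + (1908 + j(-27, -5)) = ((586 + 1197) + 1426) + (1908 + 2*(-27)/(-5 - 27)) = (1783 + 1426) + (1908 + 2*(-27)/(-32)) = 3209 + (1908 + 2*(-27)*(-1/32)) = 3209 + (1908 + 27/16) = 3209 + 30555/16 = 81899/16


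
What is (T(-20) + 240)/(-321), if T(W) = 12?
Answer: -84/107 ≈ -0.78505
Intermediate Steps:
(T(-20) + 240)/(-321) = (12 + 240)/(-321) = 252*(-1/321) = -84/107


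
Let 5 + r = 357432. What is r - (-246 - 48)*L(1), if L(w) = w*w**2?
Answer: 357721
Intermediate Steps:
r = 357427 (r = -5 + 357432 = 357427)
L(w) = w**3
r - (-246 - 48)*L(1) = 357427 - (-246 - 48)*1**3 = 357427 - (-294) = 357427 - 1*(-294) = 357427 + 294 = 357721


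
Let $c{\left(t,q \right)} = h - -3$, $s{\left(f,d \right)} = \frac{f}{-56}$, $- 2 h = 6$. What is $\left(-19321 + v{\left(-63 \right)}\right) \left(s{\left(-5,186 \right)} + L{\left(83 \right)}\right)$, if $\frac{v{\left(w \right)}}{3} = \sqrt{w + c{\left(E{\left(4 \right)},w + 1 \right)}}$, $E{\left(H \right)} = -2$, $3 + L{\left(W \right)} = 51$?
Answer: $- \frac{52031453}{56} + \frac{24237 i \sqrt{7}}{56} \approx -9.2913 \cdot 10^{5} + 1145.1 i$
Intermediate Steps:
$h = -3$ ($h = \left(- \frac{1}{2}\right) 6 = -3$)
$s{\left(f,d \right)} = - \frac{f}{56}$ ($s{\left(f,d \right)} = f \left(- \frac{1}{56}\right) = - \frac{f}{56}$)
$L{\left(W \right)} = 48$ ($L{\left(W \right)} = -3 + 51 = 48$)
$c{\left(t,q \right)} = 0$ ($c{\left(t,q \right)} = -3 - -3 = -3 + 3 = 0$)
$v{\left(w \right)} = 3 \sqrt{w}$ ($v{\left(w \right)} = 3 \sqrt{w + 0} = 3 \sqrt{w}$)
$\left(-19321 + v{\left(-63 \right)}\right) \left(s{\left(-5,186 \right)} + L{\left(83 \right)}\right) = \left(-19321 + 3 \sqrt{-63}\right) \left(\left(- \frac{1}{56}\right) \left(-5\right) + 48\right) = \left(-19321 + 3 \cdot 3 i \sqrt{7}\right) \left(\frac{5}{56} + 48\right) = \left(-19321 + 9 i \sqrt{7}\right) \frac{2693}{56} = - \frac{52031453}{56} + \frac{24237 i \sqrt{7}}{56}$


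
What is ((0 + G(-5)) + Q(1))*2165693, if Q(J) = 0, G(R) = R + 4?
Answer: -2165693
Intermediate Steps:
G(R) = 4 + R
((0 + G(-5)) + Q(1))*2165693 = ((0 + (4 - 5)) + 0)*2165693 = ((0 - 1) + 0)*2165693 = (-1 + 0)*2165693 = -1*2165693 = -2165693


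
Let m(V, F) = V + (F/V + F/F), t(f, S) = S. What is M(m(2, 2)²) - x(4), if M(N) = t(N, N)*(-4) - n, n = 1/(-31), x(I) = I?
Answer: -2107/31 ≈ -67.968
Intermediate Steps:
m(V, F) = 1 + V + F/V (m(V, F) = V + (F/V + 1) = V + (1 + F/V) = 1 + V + F/V)
n = -1/31 ≈ -0.032258
M(N) = 1/31 - 4*N (M(N) = N*(-4) - 1*(-1/31) = -4*N + 1/31 = 1/31 - 4*N)
M(m(2, 2)²) - x(4) = (1/31 - 4*(1 + 2 + 2/2)²) - 1*4 = (1/31 - 4*(1 + 2 + 2*(½))²) - 4 = (1/31 - 4*(1 + 2 + 1)²) - 4 = (1/31 - 4*4²) - 4 = (1/31 - 4*16) - 4 = (1/31 - 64) - 4 = -1983/31 - 4 = -2107/31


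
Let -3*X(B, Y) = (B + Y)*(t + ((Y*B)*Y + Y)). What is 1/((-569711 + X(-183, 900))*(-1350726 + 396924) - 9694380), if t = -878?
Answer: -1/33789766443052242 ≈ -2.9595e-17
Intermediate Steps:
X(B, Y) = -(B + Y)*(-878 + Y + B*Y**2)/3 (X(B, Y) = -(B + Y)*(-878 + ((Y*B)*Y + Y))/3 = -(B + Y)*(-878 + ((B*Y)*Y + Y))/3 = -(B + Y)*(-878 + (B*Y**2 + Y))/3 = -(B + Y)*(-878 + (Y + B*Y**2))/3 = -(B + Y)*(-878 + Y + B*Y**2)/3)
1/((-569711 + X(-183, 900))*(-1350726 + 396924) - 9694380) = 1/((-569711 + (-1/3*900**2 + (878/3)*(-183) + (878/3)*900 - 1/3*(-183)*900 - 1/3*(-183)*900**3 - 1/3*(-183)**2*900**2))*(-1350726 + 396924) - 9694380) = 1/((-569711 + (-1/3*810000 - 53558 + 263400 + 54900 - 1/3*(-183)*729000000 - 1/3*33489*810000))*(-953802) - 9694380) = 1/((-569711 + (-270000 - 53558 + 263400 + 54900 + 44469000000 - 9042030000))*(-953802) - 9694380) = 1/((-569711 + 35426964742)*(-953802) - 9694380) = 1/(35426395031*(-953802) - 9694380) = 1/(-33789766433357862 - 9694380) = 1/(-33789766443052242) = -1/33789766443052242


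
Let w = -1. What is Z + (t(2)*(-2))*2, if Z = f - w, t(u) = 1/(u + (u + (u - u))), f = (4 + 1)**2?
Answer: 25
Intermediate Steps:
f = 25 (f = 5**2 = 25)
t(u) = 1/(2*u) (t(u) = 1/(u + (u + 0)) = 1/(u + u) = 1/(2*u))
Z = 26 (Z = 25 - 1*(-1) = 25 + 1 = 26)
Z + (t(2)*(-2))*2 = 26 + (((1/2)/2)*(-2))*2 = 26 + (((1/2)*(1/2))*(-2))*2 = 26 + ((1/4)*(-2))*2 = 26 - 1/2*2 = 26 - 1 = 25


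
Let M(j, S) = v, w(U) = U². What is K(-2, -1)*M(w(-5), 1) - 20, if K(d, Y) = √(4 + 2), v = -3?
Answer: -20 - 3*√6 ≈ -27.348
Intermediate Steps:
K(d, Y) = √6
M(j, S) = -3
K(-2, -1)*M(w(-5), 1) - 20 = √6*(-3) - 20 = -3*√6 - 20 = -20 - 3*√6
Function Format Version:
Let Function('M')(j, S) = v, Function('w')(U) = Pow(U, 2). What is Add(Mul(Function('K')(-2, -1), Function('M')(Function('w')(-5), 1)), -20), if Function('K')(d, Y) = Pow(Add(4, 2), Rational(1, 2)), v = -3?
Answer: Add(-20, Mul(-3, Pow(6, Rational(1, 2)))) ≈ -27.348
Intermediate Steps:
Function('K')(d, Y) = Pow(6, Rational(1, 2))
Function('M')(j, S) = -3
Add(Mul(Function('K')(-2, -1), Function('M')(Function('w')(-5), 1)), -20) = Add(Mul(Pow(6, Rational(1, 2)), -3), -20) = Add(Mul(-3, Pow(6, Rational(1, 2))), -20) = Add(-20, Mul(-3, Pow(6, Rational(1, 2))))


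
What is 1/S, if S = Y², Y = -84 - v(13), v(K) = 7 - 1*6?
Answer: 1/7225 ≈ 0.00013841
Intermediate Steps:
v(K) = 1 (v(K) = 7 - 6 = 1)
Y = -85 (Y = -84 - 1*1 = -84 - 1 = -85)
S = 7225 (S = (-85)² = 7225)
1/S = 1/7225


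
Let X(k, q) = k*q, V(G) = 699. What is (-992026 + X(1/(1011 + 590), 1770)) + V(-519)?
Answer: -1587112757/1601 ≈ -9.9133e+5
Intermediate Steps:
(-992026 + X(1/(1011 + 590), 1770)) + V(-519) = (-992026 + 1770/(1011 + 590)) + 699 = (-992026 + 1770/1601) + 699 = -1588231856/1601 + 699 = -1587112757/1601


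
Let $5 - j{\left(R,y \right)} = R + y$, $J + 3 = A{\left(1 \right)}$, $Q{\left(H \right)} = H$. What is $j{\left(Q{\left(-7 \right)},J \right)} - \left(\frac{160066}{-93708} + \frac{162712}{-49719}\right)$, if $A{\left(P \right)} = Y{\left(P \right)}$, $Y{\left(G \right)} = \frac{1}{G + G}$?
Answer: $\frac{7563518692}{388255671} \approx 19.481$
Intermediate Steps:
$Y{\left(G \right)} = \frac{1}{2 G}$
$A{\left(P \right)} = \frac{1}{2 P}$
$J = - \frac{5}{2}$ ($J = -3 + \frac{1}{2 \cdot 1} = -3 + \frac{1}{2} \cdot 1 = -3 + \frac{1}{2} = - \frac{5}{2} \approx -2.5$)
$j{\left(R,y \right)} = 5 - R - y$ ($j{\left(R,y \right)} = 5 - \left(R + y\right) = 5 - R - y$)
$j{\left(Q{\left(-7 \right)},J \right)} - \left(\frac{160066}{-93708} + \frac{162712}{-49719}\right) = \left(5 - -7 - - \frac{5}{2}\right) - \left(\frac{160066}{-93708} + \frac{162712}{-49719}\right) = \left(5 + 7 + \frac{5}{2}\right) - \left(160066 \left(- \frac{1}{93708}\right) + 162712 \left(- \frac{1}{49719}\right)\right) = \frac{29}{2} - \left(- \frac{80033}{46854} - \frac{162712}{49719}\right) = \frac{29}{2} - - \frac{3867622925}{776511342} = \frac{29}{2} + \frac{3867622925}{776511342} = \frac{7563518692}{388255671}$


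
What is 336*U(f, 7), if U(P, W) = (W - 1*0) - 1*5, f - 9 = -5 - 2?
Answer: 672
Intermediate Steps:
f = 2 (f = 9 + (-5 - 2) = 9 - 7 = 2)
U(P, W) = -5 + W (U(P, W) = (W + 0) - 5 = W - 5 = -5 + W)
336*U(f, 7) = 336*(-5 + 7) = 336*2 = 672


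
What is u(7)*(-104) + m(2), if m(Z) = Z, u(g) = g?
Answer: -726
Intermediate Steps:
u(7)*(-104) + m(2) = 7*(-104) + 2 = -728 + 2 = -726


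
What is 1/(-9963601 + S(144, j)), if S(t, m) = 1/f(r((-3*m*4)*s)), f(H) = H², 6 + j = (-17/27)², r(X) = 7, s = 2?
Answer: -49/488216448 ≈ -1.0037e-7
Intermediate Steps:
j = -4085/729 (j = -6 + (-17/27)² = -6 + 289/729 = -4085/729 ≈ -5.6036)
S(t, m) = 1/49 (S(t, m) = 1/(7²) = 1/49)
1/(-9963601 + S(144, j)) = 1/(-9963601 + 1/49) = 1/(-488216448/49) = -49/488216448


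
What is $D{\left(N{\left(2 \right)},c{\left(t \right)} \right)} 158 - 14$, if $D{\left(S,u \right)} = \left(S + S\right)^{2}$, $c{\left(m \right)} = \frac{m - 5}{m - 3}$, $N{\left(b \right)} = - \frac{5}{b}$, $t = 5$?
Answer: $3936$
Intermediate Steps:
$c{\left(m \right)} = \frac{-5 + m}{-3 + m}$
$D{\left(S,u \right)} = 4 S^{2}$ ($D{\left(S,u \right)} = \left(2 S\right)^{2} = 4 S^{2}$)
$D{\left(N{\left(2 \right)},c{\left(t \right)} \right)} 158 - 14 = 4 \left(- \frac{5}{2}\right)^{2} \cdot 158 - 14 = 4 \cdot \frac{25}{4} \cdot 158 - 14 = 25 \cdot 158 - 14 = 3950 - 14 = 3936$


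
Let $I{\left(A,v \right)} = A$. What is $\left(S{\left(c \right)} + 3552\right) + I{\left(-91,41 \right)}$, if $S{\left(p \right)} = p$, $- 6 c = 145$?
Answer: $\frac{20621}{6} \approx 3436.8$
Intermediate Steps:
$c = - \frac{145}{6}$ ($c = \left(- \frac{1}{6}\right) 145 = - \frac{145}{6} \approx -24.167$)
$\left(S{\left(c \right)} + 3552\right) + I{\left(-91,41 \right)} = \left(- \frac{145}{6} + 3552\right) - 91 = \frac{21167}{6} - 91 = \frac{20621}{6}$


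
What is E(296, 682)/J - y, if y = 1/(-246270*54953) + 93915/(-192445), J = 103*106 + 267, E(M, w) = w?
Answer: 639683692923230779/1165213556130541830 ≈ 0.54898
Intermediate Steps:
J = 11185 (J = 10918 + 267 = 11185)
y = -254195510186219/520882233406590 (y = -1/246270*1/54953 + 93915*(-1/192445) = -1/13533275310 - 18783/38489 = -254195510186219/520882233406590 ≈ -0.48801)
E(296, 682)/J - y = 682/11185 - 1*(-254195510186219/520882233406590) = 682*(1/11185) + 254195510186219/520882233406590 = 682/11185 + 254195510186219/520882233406590 = 639683692923230779/1165213556130541830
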